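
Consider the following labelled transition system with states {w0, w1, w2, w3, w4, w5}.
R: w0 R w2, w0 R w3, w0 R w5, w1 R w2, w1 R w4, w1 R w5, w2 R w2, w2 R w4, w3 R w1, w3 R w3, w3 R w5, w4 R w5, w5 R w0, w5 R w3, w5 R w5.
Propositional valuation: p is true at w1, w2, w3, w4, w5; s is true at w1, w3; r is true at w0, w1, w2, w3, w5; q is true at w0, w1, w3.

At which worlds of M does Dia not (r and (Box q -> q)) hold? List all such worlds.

Recall that Box ψ holds at a world iff ψ holds at every accessible world, and Dia ψ holds iff ψ holds at some accessible world.
Let φ = Dia not (r and (Box q -> q)). Evaluate φ at each world:
  w0 (successors {w2, w3, w5}): φ is false.
  w1 (successors {w2, w4, w5}): φ is true.
  w2 (successors {w2, w4}): φ is true.
  w3 (successors {w1, w3, w5}): φ is false.
  w4 (successors {w5}): φ is false.
  w5 (successors {w0, w3, w5}): φ is false.
For instance, at w3:
  At w3: Dia not (r and (Box q -> q)) requires not (r and (Box q -> q)) at some successor in {w1, w3, w5}.
    At w1: not (r and (Box q -> q)) is false.
    At w3: not (r and (Box q -> q)) is false.
    At w5: not (r and (Box q -> q)) is false.
  So Dia not (r and (Box q -> q)) is false at w3.
Satisfying worlds: {w1, w2}

w1, w2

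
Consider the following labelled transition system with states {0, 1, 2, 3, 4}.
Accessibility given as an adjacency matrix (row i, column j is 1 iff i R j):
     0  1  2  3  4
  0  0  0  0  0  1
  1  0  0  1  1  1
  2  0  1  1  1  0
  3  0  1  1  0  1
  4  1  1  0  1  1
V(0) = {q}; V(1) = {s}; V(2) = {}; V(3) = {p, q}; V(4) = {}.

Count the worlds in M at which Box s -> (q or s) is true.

5

Let φ = Box s -> (q or s). Evaluate φ at each world:
  0 (successors {4}): φ is true.
  1 (successors {2, 3, 4}): φ is true.
  2 (successors {1, 2, 3}): φ is true.
  3 (successors {1, 2, 4}): φ is true.
  4 (successors {0, 1, 3, 4}): φ is true.
For instance, at 0:
  At 0: Box s is false, q or s is true, so Box s -> (q or s) is true.
    At 0: Box s requires s at every successor {4}.
      s fails at 4, so Box s is false at 0.
Satisfying worlds: {0, 1, 2, 3, 4}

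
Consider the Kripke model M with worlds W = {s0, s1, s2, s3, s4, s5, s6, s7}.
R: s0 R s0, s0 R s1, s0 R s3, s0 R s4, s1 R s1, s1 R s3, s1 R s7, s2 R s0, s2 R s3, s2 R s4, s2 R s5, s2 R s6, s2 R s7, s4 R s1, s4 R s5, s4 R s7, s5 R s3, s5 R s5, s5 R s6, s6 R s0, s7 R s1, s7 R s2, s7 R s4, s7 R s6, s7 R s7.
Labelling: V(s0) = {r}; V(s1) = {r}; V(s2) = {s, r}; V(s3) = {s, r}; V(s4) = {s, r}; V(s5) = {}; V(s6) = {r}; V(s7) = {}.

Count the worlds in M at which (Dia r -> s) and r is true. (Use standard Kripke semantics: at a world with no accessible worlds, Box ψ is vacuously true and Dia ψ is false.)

3

Recall that Dia ψ holds at a world iff ψ holds at some accessible world.
Let φ = (Dia r -> s) and r. Evaluate φ at each world:
  s0 (successors {s0, s1, s3, s4}): φ is false.
  s1 (successors {s1, s3, s7}): φ is false.
  s2 (successors {s0, s3, s4, s5, s6, s7}): φ is true.
  s3 (successors ∅): φ is true.
  s4 (successors {s1, s5, s7}): φ is true.
  s5 (successors {s3, s5, s6}): φ is false.
  s6 (successors {s0}): φ is false.
  s7 (successors {s1, s2, s4, s6, s7}): φ is false.
For instance, at s0:
  At s0: Dia r -> s is false, r is true, so (Dia r -> s) and r is false.
    At s0: Dia r is true, s is false, so Dia r -> s is false.
      At s0: Dia r requires r at some successor in {s0, s1, s3, s4}.
        r holds at s0, so Dia r is true at s0.
Satisfying worlds: {s2, s3, s4}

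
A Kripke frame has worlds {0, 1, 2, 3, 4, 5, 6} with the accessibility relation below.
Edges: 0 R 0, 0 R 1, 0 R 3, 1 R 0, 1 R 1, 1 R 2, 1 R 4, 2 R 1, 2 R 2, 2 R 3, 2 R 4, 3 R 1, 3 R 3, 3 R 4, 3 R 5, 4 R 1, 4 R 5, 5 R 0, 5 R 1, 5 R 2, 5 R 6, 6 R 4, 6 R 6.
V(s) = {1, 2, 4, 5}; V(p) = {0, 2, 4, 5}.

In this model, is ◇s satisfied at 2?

At 2: ◇s requires s at some successor in {1, 2, 3, 4}.
  s holds at 1, so ◇s is true at 2.

Yes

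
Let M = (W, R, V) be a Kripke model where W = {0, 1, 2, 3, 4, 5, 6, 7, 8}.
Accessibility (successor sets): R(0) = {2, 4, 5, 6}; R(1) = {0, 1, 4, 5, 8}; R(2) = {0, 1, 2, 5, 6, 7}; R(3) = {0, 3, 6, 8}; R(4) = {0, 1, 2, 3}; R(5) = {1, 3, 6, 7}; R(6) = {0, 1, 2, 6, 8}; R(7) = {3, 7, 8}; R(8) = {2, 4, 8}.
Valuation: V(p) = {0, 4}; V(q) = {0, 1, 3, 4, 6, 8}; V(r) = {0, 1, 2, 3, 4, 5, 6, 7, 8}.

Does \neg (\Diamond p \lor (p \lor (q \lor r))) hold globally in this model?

No

Let φ = \neg (\Diamond p \lor (p \lor (q \lor r))). Evaluate φ at each world:
  0 (successors {2, 4, 5, 6}): φ is false.
  1 (successors {0, 1, 4, 5, 8}): φ is false.
  2 (successors {0, 1, 2, 5, 6, 7}): φ is false.
  3 (successors {0, 3, 6, 8}): φ is false.
  4 (successors {0, 1, 2, 3}): φ is false.
  5 (successors {1, 3, 6, 7}): φ is false.
  6 (successors {0, 1, 2, 6, 8}): φ is false.
  7 (successors {3, 7, 8}): φ is false.
  8 (successors {2, 4, 8}): φ is false.
Detail at 0 (counterexample):
  At 0: \Diamond p \lor (p \lor (q \lor r)) is true, so \neg (\Diamond p \lor (p \lor (q \lor r))) is false.
    At 0: \Diamond p is true, p \lor (q \lor r) is true, so \Diamond p \lor (p \lor (q \lor r)) is true.
      At 0: \Diamond p requires p at some successor in {2, 4, 5, 6}.
        p holds at 4, so \Diamond p is true at 0.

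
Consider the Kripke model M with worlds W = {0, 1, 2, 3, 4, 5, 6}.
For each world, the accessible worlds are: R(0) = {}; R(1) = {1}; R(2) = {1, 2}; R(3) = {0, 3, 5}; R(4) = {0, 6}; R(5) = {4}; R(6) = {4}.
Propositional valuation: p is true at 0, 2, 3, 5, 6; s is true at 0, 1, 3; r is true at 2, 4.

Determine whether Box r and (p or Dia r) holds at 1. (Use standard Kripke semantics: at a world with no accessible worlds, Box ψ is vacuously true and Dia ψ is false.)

No

At 1: Box r is false, p or Dia r is false, so Box r and (p or Dia r) is false.
  At 1: Box r requires r at every successor {1}.
    r fails at 1, so Box r is false at 1.
  At 1: p is false, Dia r is false, so p or Dia r is false.
    At 1: Dia r requires r at some successor in {1}.
      At 1: r is false.
    So Dia r is false at 1.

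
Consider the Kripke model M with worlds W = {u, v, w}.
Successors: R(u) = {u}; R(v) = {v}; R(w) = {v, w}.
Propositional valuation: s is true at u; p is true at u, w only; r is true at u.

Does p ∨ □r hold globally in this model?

Recall that □ψ holds at a world iff ψ holds at every accessible world, and ◇ψ holds iff ψ holds at some accessible world.
Let φ = p ∨ □r. Evaluate φ at each world:
  u (successors {u}): φ is true.
  v (successors {v}): φ is false.
  w (successors {v, w}): φ is true.
Detail at v (counterexample):
  At v: p is false, □r is false, so p ∨ □r is false.
    At v: □r requires r at every successor {v}.
      r fails at v, so □r is false at v.

No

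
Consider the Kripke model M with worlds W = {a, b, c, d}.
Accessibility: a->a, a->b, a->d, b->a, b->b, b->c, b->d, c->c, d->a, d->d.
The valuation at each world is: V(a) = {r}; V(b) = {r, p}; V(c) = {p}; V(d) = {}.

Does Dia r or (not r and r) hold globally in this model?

Recall that Dia ψ holds at a world iff ψ holds at some accessible world.
Let φ = Dia r or (not r and r). Evaluate φ at each world:
  a (successors {a, b, d}): φ is true.
  b (successors {a, b, c, d}): φ is true.
  c (successors {c}): φ is false.
  d (successors {a, d}): φ is true.
Detail at c (counterexample):
  At c: Dia r is false, not r and r is false, so Dia r or (not r and r) is false.
    At c: Dia r requires r at some successor in {c}.
      At c: r is false.
    So Dia r is false at c.

No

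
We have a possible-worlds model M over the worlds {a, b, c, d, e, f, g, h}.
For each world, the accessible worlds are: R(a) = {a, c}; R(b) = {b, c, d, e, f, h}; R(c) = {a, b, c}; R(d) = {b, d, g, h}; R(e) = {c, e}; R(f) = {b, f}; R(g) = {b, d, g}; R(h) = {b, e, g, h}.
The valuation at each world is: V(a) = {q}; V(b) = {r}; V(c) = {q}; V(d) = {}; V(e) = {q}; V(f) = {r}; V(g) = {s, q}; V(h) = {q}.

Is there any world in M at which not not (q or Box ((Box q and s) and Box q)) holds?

Yes

Let φ = not not (q or Box ((Box q and s) and Box q)). Evaluate φ at each world:
  a (successors {a, c}): φ is true.
  b (successors {b, c, d, e, f, h}): φ is false.
  c (successors {a, b, c}): φ is true.
  d (successors {b, d, g, h}): φ is false.
  e (successors {c, e}): φ is true.
  f (successors {b, f}): φ is false.
  g (successors {b, d, g}): φ is true.
  h (successors {b, e, g, h}): φ is true.
Detail at a (witness):
  At a: not (q or Box ((Box q and s) and Box q)) is false, so not not (q or Box ((Box q and s) and Box q)) is true.
    At a: q or Box ((Box q and s) and Box q) is true, so not (q or Box ((Box q and s) and Box q)) is false.
      At a: q is true, Box ((Box q and s) and Box q) is false, so q or Box ((Box q and s) and Box q) is true.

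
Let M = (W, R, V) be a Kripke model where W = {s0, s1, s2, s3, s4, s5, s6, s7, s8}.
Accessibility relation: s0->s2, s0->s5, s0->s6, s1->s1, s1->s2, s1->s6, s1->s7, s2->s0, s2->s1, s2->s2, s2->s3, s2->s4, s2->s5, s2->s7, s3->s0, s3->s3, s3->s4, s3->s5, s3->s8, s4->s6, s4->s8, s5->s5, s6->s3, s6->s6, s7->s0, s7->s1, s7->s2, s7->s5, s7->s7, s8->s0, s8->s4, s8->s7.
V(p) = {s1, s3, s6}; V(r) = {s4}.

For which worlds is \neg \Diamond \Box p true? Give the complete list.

Let φ = \neg \Diamond \Box p. Evaluate φ at each world:
  s0 (successors {s2, s5, s6}): φ is false.
  s1 (successors {s1, s2, s6, s7}): φ is false.
  s2 (successors {s0, s1, s2, s3, s4, s5, s7}): φ is true.
  s3 (successors {s0, s3, s4, s5, s8}): φ is true.
  s4 (successors {s6, s8}): φ is false.
  s5 (successors {s5}): φ is true.
  s6 (successors {s3, s6}): φ is false.
  s7 (successors {s0, s1, s2, s5, s7}): φ is true.
  s8 (successors {s0, s4, s7}): φ is true.
For instance, at s0:
  At s0: \Diamond \Box p is true, so \neg \Diamond \Box p is false.
    At s0: \Diamond \Box p requires \Box p at some successor in {s2, s5, s6}.
      \Box p holds at s6, so \Diamond \Box p is true at s0.
Satisfying worlds: {s2, s3, s5, s7, s8}

s2, s3, s5, s7, s8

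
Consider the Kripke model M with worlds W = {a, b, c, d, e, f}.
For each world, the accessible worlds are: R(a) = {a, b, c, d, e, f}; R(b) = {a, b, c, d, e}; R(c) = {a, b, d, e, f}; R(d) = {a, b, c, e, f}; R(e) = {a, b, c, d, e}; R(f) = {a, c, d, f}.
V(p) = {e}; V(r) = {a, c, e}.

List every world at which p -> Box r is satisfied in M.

Let φ = p -> Box r. Evaluate φ at each world:
  a (successors {a, b, c, d, e, f}): φ is true.
  b (successors {a, b, c, d, e}): φ is true.
  c (successors {a, b, d, e, f}): φ is true.
  d (successors {a, b, c, e, f}): φ is true.
  e (successors {a, b, c, d, e}): φ is false.
  f (successors {a, c, d, f}): φ is true.
For instance, at a:
  At a: p is false, Box r is false, so p -> Box r is true.
    At a: Box r requires r at every successor {a, b, c, d, e, f}.
      r fails at b, so Box r is false at a.
Satisfying worlds: {a, b, c, d, f}

a, b, c, d, f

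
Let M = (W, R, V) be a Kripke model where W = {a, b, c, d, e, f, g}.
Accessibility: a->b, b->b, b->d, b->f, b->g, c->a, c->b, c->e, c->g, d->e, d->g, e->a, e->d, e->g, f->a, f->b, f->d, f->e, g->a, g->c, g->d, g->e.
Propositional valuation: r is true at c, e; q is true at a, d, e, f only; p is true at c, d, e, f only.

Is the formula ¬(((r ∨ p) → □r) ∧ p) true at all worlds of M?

Yes

Let φ = ¬(((r ∨ p) → □r) ∧ p). Evaluate φ at each world:
  a (successors {b}): φ is true.
  b (successors {b, d, f, g}): φ is true.
  c (successors {a, b, e, g}): φ is true.
  d (successors {e, g}): φ is true.
  e (successors {a, d, g}): φ is true.
  f (successors {a, b, d, e}): φ is true.
  g (successors {a, c, d, e}): φ is true.
For instance, at b:
  At b: ((r ∨ p) → □r) ∧ p is false, so ¬(((r ∨ p) → □r) ∧ p) is true.
    At b: (r ∨ p) → □r is true, p is false, so ((r ∨ p) → □r) ∧ p is false.
      At b: r ∨ p is false, □r is false, so (r ∨ p) → □r is true.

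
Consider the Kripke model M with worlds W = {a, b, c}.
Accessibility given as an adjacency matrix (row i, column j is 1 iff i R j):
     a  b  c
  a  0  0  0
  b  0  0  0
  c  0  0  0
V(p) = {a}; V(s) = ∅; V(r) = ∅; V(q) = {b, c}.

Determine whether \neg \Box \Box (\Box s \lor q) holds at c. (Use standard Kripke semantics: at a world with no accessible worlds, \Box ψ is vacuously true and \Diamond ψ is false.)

At c: \Box \Box (\Box s \lor q) is true, so \neg \Box \Box (\Box s \lor q) is false.
  At c: no accessible worlds, so \Box \Box (\Box s \lor q) holds vacuously.

No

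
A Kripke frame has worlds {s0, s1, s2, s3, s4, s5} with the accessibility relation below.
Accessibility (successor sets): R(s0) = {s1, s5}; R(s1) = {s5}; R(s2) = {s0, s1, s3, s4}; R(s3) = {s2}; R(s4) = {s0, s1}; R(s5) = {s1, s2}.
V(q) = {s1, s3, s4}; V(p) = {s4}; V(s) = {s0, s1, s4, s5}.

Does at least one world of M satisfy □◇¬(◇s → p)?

Yes

Recall that □ψ holds at a world iff ψ holds at every accessible world, and ◇ψ holds iff ψ holds at some accessible world.
Let φ = □◇¬(◇s → p). Evaluate φ at each world:
  s0 (successors {s1, s5}): φ is true.
  s1 (successors {s5}): φ is true.
  s2 (successors {s0, s1, s3, s4}): φ is true.
  s3 (successors {s2}): φ is true.
  s4 (successors {s0, s1}): φ is true.
  s5 (successors {s1, s2}): φ is true.
Detail at s0 (witness):
  At s0: □◇¬(◇s → p) requires ◇¬(◇s → p) at every successor {s1, s5}.
      At s1: ◇¬(◇s → p) requires ¬(◇s → p) at some successor in {s5}.
        ¬(◇s → p) holds at s5, so ◇¬(◇s → p) is true at s1.
      At s5: ◇¬(◇s → p) requires ¬(◇s → p) at some successor in {s1, s2}.
        ¬(◇s → p) holds at s1, so ◇¬(◇s → p) is true at s5.
  So □◇¬(◇s → p) is true at s0.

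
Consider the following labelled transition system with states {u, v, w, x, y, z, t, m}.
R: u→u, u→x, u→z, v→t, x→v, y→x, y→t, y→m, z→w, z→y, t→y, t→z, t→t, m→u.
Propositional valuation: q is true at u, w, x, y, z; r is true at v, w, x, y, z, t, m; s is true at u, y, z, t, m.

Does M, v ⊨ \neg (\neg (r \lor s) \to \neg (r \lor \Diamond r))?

No

At v: \neg (r \lor s) \to \neg (r \lor \Diamond r) is true, so \neg (\neg (r \lor s) \to \neg (r \lor \Diamond r)) is false.
  At v: \neg (r \lor s) is false, \neg (r \lor \Diamond r) is false, so \neg (r \lor s) \to \neg (r \lor \Diamond r) is true.
    At v: r \lor \Diamond r is true, so \neg (r \lor \Diamond r) is false.
      At v: r is true, \Diamond r is true, so r \lor \Diamond r is true.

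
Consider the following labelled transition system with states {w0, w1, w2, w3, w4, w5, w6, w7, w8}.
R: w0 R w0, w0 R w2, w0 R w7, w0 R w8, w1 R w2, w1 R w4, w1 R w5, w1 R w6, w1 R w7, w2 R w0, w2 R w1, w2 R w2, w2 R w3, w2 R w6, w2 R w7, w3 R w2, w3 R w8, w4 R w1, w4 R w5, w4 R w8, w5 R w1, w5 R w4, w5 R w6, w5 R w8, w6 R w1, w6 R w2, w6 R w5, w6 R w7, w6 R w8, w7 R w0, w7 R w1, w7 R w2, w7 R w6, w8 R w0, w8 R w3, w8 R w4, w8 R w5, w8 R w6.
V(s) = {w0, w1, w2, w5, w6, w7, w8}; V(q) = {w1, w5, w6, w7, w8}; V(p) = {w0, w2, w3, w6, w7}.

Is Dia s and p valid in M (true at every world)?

Recall that Dia ψ holds at a world iff ψ holds at some accessible world.
Let φ = Dia s and p. Evaluate φ at each world:
  w0 (successors {w0, w2, w7, w8}): φ is true.
  w1 (successors {w2, w4, w5, w6, w7}): φ is false.
  w2 (successors {w0, w1, w2, w3, w6, w7}): φ is true.
  w3 (successors {w2, w8}): φ is true.
  w4 (successors {w1, w5, w8}): φ is false.
  w5 (successors {w1, w4, w6, w8}): φ is false.
  w6 (successors {w1, w2, w5, w7, w8}): φ is true.
  w7 (successors {w0, w1, w2, w6}): φ is true.
  w8 (successors {w0, w3, w4, w5, w6}): φ is false.
Detail at w1 (counterexample):
  At w1: Dia s is true, p is false, so Dia s and p is false.
    At w1: Dia s requires s at some successor in {w2, w4, w5, w6, w7}.
      s holds at w2, so Dia s is true at w1.

No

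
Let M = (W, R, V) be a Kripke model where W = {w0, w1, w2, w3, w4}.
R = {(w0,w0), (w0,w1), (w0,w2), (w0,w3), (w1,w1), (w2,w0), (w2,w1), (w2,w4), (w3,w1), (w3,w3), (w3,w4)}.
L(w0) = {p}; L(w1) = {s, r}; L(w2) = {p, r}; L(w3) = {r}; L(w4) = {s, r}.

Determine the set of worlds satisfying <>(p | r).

Let φ = <>(p | r). Evaluate φ at each world:
  w0 (successors {w0, w1, w2, w3}): φ is true.
  w1 (successors {w1}): φ is true.
  w2 (successors {w0, w1, w4}): φ is true.
  w3 (successors {w1, w3, w4}): φ is true.
  w4 (successors ∅): φ is false.
For instance, at w2:
  At w2: <>(p | r) requires p | r at some successor in {w0, w1, w4}.
    p | r holds at w0, so <>(p | r) is true at w2.
Satisfying worlds: {w0, w1, w2, w3}

w0, w1, w2, w3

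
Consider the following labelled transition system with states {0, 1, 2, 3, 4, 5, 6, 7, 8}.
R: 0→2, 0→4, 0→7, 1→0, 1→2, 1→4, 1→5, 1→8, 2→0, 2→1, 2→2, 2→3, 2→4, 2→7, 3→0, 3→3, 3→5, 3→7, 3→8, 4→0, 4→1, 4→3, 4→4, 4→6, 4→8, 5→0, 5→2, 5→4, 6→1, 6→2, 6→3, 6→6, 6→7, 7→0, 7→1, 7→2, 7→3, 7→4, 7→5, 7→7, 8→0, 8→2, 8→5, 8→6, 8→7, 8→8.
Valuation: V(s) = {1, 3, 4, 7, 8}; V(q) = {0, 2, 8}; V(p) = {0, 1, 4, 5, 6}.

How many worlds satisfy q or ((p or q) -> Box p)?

Let φ = q or ((p or q) -> Box p). Evaluate φ at each world:
  0 (successors {2, 4, 7}): φ is true.
  1 (successors {0, 2, 4, 5, 8}): φ is false.
  2 (successors {0, 1, 2, 3, 4, 7}): φ is true.
  3 (successors {0, 3, 5, 7, 8}): φ is true.
  4 (successors {0, 1, 3, 4, 6, 8}): φ is false.
  5 (successors {0, 2, 4}): φ is false.
  6 (successors {1, 2, 3, 6, 7}): φ is false.
  7 (successors {0, 1, 2, 3, 4, 5, 7}): φ is true.
  8 (successors {0, 2, 5, 6, 7, 8}): φ is true.
For instance, at 2:
  At 2: q is true, (p or q) -> Box p is false, so q or ((p or q) -> Box p) is true.
    At 2: p or q is true, Box p is false, so (p or q) -> Box p is false.
      At 2: Box p requires p at every successor {0, 1, 2, 3, 4, 7}.
        p fails at 2, so Box p is false at 2.
Satisfying worlds: {0, 2, 3, 7, 8}

5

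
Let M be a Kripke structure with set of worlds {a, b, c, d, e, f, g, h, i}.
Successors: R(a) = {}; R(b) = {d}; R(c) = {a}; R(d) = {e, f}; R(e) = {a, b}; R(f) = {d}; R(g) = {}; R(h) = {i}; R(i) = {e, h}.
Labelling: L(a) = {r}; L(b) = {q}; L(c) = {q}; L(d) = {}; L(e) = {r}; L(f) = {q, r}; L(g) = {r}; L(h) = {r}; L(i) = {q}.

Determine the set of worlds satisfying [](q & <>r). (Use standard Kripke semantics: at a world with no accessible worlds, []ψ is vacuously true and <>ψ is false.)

Let φ = [](q & <>r). Evaluate φ at each world:
  a (successors ∅): φ is true.
  b (successors {d}): φ is false.
  c (successors {a}): φ is false.
  d (successors {e, f}): φ is false.
  e (successors {a, b}): φ is false.
  f (successors {d}): φ is false.
  g (successors ∅): φ is true.
  h (successors {i}): φ is true.
  i (successors {e, h}): φ is false.
For instance, at e:
  At e: [](q & <>r) requires q & <>r at every successor {a, b}.
    q & <>r fails at a, so [](q & <>r) is false at e.
      At a: q is false, <>r is false, so q & <>r is false.
Satisfying worlds: {a, g, h}

a, g, h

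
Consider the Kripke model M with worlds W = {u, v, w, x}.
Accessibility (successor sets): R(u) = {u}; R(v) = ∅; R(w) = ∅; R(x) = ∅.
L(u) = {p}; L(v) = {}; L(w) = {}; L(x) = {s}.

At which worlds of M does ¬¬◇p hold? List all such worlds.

Recall that ◇ψ holds at a world iff ψ holds at some accessible world.
Let φ = ¬¬◇p. Evaluate φ at each world:
  u (successors {u}): φ is true.
  v (successors ∅): φ is false.
  w (successors ∅): φ is false.
  x (successors ∅): φ is false.
For instance, at u:
  At u: ¬◇p is false, so ¬¬◇p is true.
    At u: ◇p is true, so ¬◇p is false.
      At u: ◇p requires p at some successor in {u}.
        p holds at u, so ◇p is true at u.
Satisfying worlds: {u}

u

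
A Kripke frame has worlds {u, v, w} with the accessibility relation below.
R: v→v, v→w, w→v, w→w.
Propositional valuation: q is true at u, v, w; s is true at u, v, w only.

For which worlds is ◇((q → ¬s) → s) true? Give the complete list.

Let φ = ◇((q → ¬s) → s). Evaluate φ at each world:
  u (successors ∅): φ is false.
  v (successors {v, w}): φ is true.
  w (successors {v, w}): φ is true.
For instance, at w:
  At w: ◇((q → ¬s) → s) requires (q → ¬s) → s at some successor in {v, w}.
    (q → ¬s) → s holds at v, so ◇((q → ¬s) → s) is true at w.
Satisfying worlds: {v, w}

v, w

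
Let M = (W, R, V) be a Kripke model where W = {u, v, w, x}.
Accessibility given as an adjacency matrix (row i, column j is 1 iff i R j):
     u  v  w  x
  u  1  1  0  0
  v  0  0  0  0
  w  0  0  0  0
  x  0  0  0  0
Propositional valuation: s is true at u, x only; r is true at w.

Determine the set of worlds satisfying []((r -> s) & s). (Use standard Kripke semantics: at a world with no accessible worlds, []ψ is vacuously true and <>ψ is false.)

v, w, x

Recall that []ψ holds at a world iff ψ holds at every accessible world, and <>ψ holds iff ψ holds at some accessible world.
Let φ = []((r -> s) & s). Evaluate φ at each world:
  u (successors {u, v}): φ is false.
  v (successors ∅): φ is true.
  w (successors ∅): φ is true.
  x (successors ∅): φ is true.
For instance, at u:
  At u: []((r -> s) & s) requires (r -> s) & s at every successor {u, v}.
    (r -> s) & s fails at v, so []((r -> s) & s) is false at u.
Satisfying worlds: {v, w, x}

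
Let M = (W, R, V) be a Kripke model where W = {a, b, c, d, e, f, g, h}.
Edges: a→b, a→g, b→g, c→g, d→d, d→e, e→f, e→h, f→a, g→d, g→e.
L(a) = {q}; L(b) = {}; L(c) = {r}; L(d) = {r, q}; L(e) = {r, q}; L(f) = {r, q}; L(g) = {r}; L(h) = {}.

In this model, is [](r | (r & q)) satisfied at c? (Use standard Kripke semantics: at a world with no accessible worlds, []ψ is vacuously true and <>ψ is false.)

Yes

Recall that []ψ holds at a world iff ψ holds at every accessible world, and <>ψ holds iff ψ holds at some accessible world.
At c: [](r | (r & q)) requires r | (r & q) at every successor {g}.
  At g: r | (r & q) is true.
So [](r | (r & q)) is true at c.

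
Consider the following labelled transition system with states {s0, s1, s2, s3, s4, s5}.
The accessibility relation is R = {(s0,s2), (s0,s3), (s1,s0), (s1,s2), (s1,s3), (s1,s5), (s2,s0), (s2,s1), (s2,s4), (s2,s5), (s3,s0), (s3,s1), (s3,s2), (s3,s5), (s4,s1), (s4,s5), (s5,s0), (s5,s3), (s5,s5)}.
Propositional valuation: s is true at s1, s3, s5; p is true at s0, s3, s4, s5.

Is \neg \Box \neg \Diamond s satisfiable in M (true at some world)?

Yes

Let φ = \neg \Box \neg \Diamond s. Evaluate φ at each world:
  s0 (successors {s2, s3}): φ is true.
  s1 (successors {s0, s2, s3, s5}): φ is true.
  s2 (successors {s0, s1, s4, s5}): φ is true.
  s3 (successors {s0, s1, s2, s5}): φ is true.
  s4 (successors {s1, s5}): φ is true.
  s5 (successors {s0, s3, s5}): φ is true.
Detail at s0 (witness):
  At s0: \Box \neg \Diamond s is false, so \neg \Box \neg \Diamond s is true.
    At s0: \Box \neg \Diamond s requires \neg \Diamond s at every successor {s2, s3}.
      \neg \Diamond s fails at s2, so \Box \neg \Diamond s is false at s0.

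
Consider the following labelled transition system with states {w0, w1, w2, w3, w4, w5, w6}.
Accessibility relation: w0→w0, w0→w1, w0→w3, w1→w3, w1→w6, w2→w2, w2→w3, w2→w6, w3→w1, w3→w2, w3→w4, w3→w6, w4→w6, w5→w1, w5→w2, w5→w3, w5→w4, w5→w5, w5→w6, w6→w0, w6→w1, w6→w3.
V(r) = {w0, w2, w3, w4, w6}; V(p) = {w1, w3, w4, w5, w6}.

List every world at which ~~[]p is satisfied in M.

w1, w4

Let φ = ~~[]p. Evaluate φ at each world:
  w0 (successors {w0, w1, w3}): φ is false.
  w1 (successors {w3, w6}): φ is true.
  w2 (successors {w2, w3, w6}): φ is false.
  w3 (successors {w1, w2, w4, w6}): φ is false.
  w4 (successors {w6}): φ is true.
  w5 (successors {w1, w2, w3, w4, w5, w6}): φ is false.
  w6 (successors {w0, w1, w3}): φ is false.
For instance, at w3:
  At w3: ~[]p is true, so ~~[]p is false.
    At w3: []p is false, so ~[]p is true.
      At w3: []p requires p at every successor {w1, w2, w4, w6}.
        p fails at w2, so []p is false at w3.
Satisfying worlds: {w1, w4}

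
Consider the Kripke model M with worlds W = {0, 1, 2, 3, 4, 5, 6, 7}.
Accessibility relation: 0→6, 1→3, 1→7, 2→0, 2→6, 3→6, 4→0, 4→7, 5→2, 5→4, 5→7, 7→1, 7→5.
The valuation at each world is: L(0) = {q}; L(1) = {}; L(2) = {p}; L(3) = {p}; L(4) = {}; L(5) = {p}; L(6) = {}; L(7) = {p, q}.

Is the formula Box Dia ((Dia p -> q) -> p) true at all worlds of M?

Let φ = Box Dia ((Dia p -> q) -> p). Evaluate φ at each world:
  0 (successors {6}): φ is false.
  1 (successors {3, 7}): φ is false.
  2 (successors {0, 6}): φ is false.
  3 (successors {6}): φ is false.
  4 (successors {0, 7}): φ is false.
  5 (successors {2, 4, 7}): φ is false.
  6 (successors ∅): φ is true.
  7 (successors {1, 5}): φ is true.
Detail at 0 (counterexample):
  At 0: Box Dia ((Dia p -> q) -> p) requires Dia ((Dia p -> q) -> p) at every successor {6}.
    Dia ((Dia p -> q) -> p) fails at 6, so Box Dia ((Dia p -> q) -> p) is false at 0.
      At 6: no accessible worlds, so Dia ((Dia p -> q) -> p) is false.

No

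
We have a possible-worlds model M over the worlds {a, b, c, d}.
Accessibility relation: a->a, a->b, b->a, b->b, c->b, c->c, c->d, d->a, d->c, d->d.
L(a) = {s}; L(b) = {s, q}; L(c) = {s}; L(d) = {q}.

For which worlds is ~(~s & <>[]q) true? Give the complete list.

a, b, c, d

Let φ = ~(~s & <>[]q). Evaluate φ at each world:
  a (successors {a, b}): φ is true.
  b (successors {a, b}): φ is true.
  c (successors {b, c, d}): φ is true.
  d (successors {a, c, d}): φ is true.
For instance, at b:
  At b: ~s & <>[]q is false, so ~(~s & <>[]q) is true.
    At b: ~s is false, <>[]q is false, so ~s & <>[]q is false.
      At b: <>[]q requires []q at some successor in {a, b}.
        At a: []q is false.
        At b: []q is false.
      So <>[]q is false at b.
Satisfying worlds: {a, b, c, d}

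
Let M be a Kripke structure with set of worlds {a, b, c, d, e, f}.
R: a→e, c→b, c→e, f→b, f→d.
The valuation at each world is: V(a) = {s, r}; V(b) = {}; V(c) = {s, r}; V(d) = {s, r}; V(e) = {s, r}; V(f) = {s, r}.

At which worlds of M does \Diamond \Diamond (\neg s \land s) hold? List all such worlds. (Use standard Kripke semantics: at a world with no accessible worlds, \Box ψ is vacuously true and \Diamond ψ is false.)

Let φ = \Diamond \Diamond (\neg s \land s). Evaluate φ at each world:
  a (successors {e}): φ is false.
  b (successors ∅): φ is false.
  c (successors {b, e}): φ is false.
  d (successors ∅): φ is false.
  e (successors ∅): φ is false.
  f (successors {b, d}): φ is false.
For instance, at f:
  At f: \Diamond \Diamond (\neg s \land s) requires \Diamond (\neg s \land s) at some successor in {b, d}.
    At b: \Diamond (\neg s \land s) is false.
    At d: \Diamond (\neg s \land s) is false.
  So \Diamond \Diamond (\neg s \land s) is false at f.
Satisfying worlds: none.

none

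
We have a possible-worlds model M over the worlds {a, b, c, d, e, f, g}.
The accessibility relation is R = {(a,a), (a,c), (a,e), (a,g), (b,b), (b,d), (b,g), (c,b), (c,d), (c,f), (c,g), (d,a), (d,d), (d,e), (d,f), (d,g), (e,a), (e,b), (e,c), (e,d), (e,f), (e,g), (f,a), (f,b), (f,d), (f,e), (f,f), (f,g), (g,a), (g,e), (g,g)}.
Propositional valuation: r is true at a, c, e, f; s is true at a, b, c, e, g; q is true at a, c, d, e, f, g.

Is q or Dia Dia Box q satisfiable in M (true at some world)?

Recall that Box ψ holds at a world iff ψ holds at every accessible world, and Dia ψ holds iff ψ holds at some accessible world.
Let φ = q or Dia Dia Box q. Evaluate φ at each world:
  a (successors {a, c, e, g}): φ is true.
  b (successors {b, d, g}): φ is true.
  c (successors {b, d, f, g}): φ is true.
  d (successors {a, d, e, f, g}): φ is true.
  e (successors {a, b, c, d, f, g}): φ is true.
  f (successors {a, b, d, e, f, g}): φ is true.
  g (successors {a, e, g}): φ is true.
Detail at a (witness):
  At a: q is true, Dia Dia Box q is true, so q or Dia Dia Box q is true.
    At a: Dia Dia Box q requires Dia Box q at some successor in {a, c, e, g}.
      Dia Box q holds at a, so Dia Dia Box q is true at a.

Yes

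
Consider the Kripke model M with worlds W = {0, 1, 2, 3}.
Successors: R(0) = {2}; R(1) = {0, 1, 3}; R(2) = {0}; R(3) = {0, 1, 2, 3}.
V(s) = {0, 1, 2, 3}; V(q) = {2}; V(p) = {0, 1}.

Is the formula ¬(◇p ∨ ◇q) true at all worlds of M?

No

Let φ = ¬(◇p ∨ ◇q). Evaluate φ at each world:
  0 (successors {2}): φ is false.
  1 (successors {0, 1, 3}): φ is false.
  2 (successors {0}): φ is false.
  3 (successors {0, 1, 2, 3}): φ is false.
Detail at 0 (counterexample):
  At 0: ◇p ∨ ◇q is true, so ¬(◇p ∨ ◇q) is false.
    At 0: ◇p is false, ◇q is true, so ◇p ∨ ◇q is true.
      At 0: ◇p requires p at some successor in {2}.
        At 2: p is false.
      So ◇p is false at 0.
      At 0: ◇q requires q at some successor in {2}.
        q holds at 2, so ◇q is true at 0.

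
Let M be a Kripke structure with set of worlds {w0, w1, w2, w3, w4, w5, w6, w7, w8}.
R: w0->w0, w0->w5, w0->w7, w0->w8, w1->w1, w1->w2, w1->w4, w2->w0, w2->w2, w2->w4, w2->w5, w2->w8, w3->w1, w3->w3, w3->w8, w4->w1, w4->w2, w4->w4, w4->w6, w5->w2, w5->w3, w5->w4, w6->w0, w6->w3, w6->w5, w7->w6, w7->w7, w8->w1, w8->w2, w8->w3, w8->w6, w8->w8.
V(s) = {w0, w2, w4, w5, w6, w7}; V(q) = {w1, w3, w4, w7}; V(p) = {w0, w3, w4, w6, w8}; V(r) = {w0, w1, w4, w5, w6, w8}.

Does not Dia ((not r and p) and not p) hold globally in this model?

Yes

Let φ = not Dia ((not r and p) and not p). Evaluate φ at each world:
  w0 (successors {w0, w5, w7, w8}): φ is true.
  w1 (successors {w1, w2, w4}): φ is true.
  w2 (successors {w0, w2, w4, w5, w8}): φ is true.
  w3 (successors {w1, w3, w8}): φ is true.
  w4 (successors {w1, w2, w4, w6}): φ is true.
  w5 (successors {w2, w3, w4}): φ is true.
  w6 (successors {w0, w3, w5}): φ is true.
  w7 (successors {w6, w7}): φ is true.
  w8 (successors {w1, w2, w3, w6, w8}): φ is true.
For instance, at w4:
  At w4: Dia ((not r and p) and not p) is false, so not Dia ((not r and p) and not p) is true.
    At w4: Dia ((not r and p) and not p) requires (not r and p) and not p at some successor in {w1, w2, w4, w6}.
      At w1: (not r and p) and not p is false.
      At w2: (not r and p) and not p is false.
      At w4: (not r and p) and not p is false.
      At w6: (not r and p) and not p is false.
    So Dia ((not r and p) and not p) is false at w4.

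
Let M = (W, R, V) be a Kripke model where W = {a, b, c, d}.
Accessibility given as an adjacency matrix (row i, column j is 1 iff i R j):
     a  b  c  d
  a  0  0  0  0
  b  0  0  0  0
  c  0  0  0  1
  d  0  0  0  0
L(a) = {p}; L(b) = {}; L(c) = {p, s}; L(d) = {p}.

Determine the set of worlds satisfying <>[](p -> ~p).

c

Let φ = <>[](p -> ~p). Evaluate φ at each world:
  a (successors ∅): φ is false.
  b (successors ∅): φ is false.
  c (successors {d}): φ is true.
  d (successors ∅): φ is false.
For instance, at c:
  At c: <>[](p -> ~p) requires [](p -> ~p) at some successor in {d}.
    [](p -> ~p) holds at d, so <>[](p -> ~p) is true at c.
      At d: no accessible worlds, so [](p -> ~p) holds vacuously.
Satisfying worlds: {c}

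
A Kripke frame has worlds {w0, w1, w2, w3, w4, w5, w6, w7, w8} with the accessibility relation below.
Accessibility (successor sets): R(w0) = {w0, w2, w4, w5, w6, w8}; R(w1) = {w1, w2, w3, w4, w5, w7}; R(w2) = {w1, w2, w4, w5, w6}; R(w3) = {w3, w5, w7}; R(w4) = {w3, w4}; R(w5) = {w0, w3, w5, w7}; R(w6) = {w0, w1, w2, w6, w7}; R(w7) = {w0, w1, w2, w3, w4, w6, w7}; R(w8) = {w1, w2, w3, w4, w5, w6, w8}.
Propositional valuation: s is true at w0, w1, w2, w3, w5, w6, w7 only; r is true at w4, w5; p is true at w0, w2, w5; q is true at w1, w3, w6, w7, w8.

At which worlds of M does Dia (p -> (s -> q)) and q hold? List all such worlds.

Let φ = Dia (p -> (s -> q)) and q. Evaluate φ at each world:
  w0 (successors {w0, w2, w4, w5, w6, w8}): φ is false.
  w1 (successors {w1, w2, w3, w4, w5, w7}): φ is true.
  w2 (successors {w1, w2, w4, w5, w6}): φ is false.
  w3 (successors {w3, w5, w7}): φ is true.
  w4 (successors {w3, w4}): φ is false.
  w5 (successors {w0, w3, w5, w7}): φ is false.
  w6 (successors {w0, w1, w2, w6, w7}): φ is true.
  w7 (successors {w0, w1, w2, w3, w4, w6, w7}): φ is true.
  w8 (successors {w1, w2, w3, w4, w5, w6, w8}): φ is true.
For instance, at w6:
  At w6: Dia (p -> (s -> q)) is true, q is true, so Dia (p -> (s -> q)) and q is true.
    At w6: Dia (p -> (s -> q)) requires p -> (s -> q) at some successor in {w0, w1, w2, w6, w7}.
      p -> (s -> q) holds at w1, so Dia (p -> (s -> q)) is true at w6.
Satisfying worlds: {w1, w3, w6, w7, w8}

w1, w3, w6, w7, w8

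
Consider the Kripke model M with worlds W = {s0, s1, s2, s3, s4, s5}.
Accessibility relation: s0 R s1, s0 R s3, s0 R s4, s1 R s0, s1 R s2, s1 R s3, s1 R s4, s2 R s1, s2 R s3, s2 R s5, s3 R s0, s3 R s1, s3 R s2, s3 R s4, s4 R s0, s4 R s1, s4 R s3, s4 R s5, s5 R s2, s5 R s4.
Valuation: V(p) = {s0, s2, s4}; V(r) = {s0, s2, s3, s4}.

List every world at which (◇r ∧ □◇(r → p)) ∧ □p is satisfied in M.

Recall that □ψ holds at a world iff ψ holds at every accessible world, and ◇ψ holds iff ψ holds at some accessible world.
Let φ = (◇r ∧ □◇(r → p)) ∧ □p. Evaluate φ at each world:
  s0 (successors {s1, s3, s4}): φ is false.
  s1 (successors {s0, s2, s3, s4}): φ is false.
  s2 (successors {s1, s3, s5}): φ is false.
  s3 (successors {s0, s1, s2, s4}): φ is false.
  s4 (successors {s0, s1, s3, s5}): φ is false.
  s5 (successors {s2, s4}): φ is true.
For instance, at s0:
  At s0: ◇r ∧ □◇(r → p) is true, □p is false, so (◇r ∧ □◇(r → p)) ∧ □p is false.
    At s0: ◇r is true, □◇(r → p) is true, so ◇r ∧ □◇(r → p) is true.
      At s0: ◇r requires r at some successor in {s1, s3, s4}.
        r holds at s3, so ◇r is true at s0.
      At s0: □◇(r → p) requires ◇(r → p) at every successor {s1, s3, s4}.
        At s1: ◇(r → p) is true.
        At s3: ◇(r → p) is true.
        At s4: ◇(r → p) is true.
      So □◇(r → p) is true at s0.
    At s0: □p requires p at every successor {s1, s3, s4}.
      p fails at s1, so □p is false at s0.
Satisfying worlds: {s5}

s5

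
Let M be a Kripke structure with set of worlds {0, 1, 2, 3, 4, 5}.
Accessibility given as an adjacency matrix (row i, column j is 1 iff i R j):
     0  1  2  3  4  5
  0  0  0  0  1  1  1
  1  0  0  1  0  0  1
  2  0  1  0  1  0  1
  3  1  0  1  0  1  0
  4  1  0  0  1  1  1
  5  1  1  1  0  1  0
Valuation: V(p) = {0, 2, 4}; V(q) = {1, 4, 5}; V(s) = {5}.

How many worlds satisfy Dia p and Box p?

1

Let φ = Dia p and Box p. Evaluate φ at each world:
  0 (successors {3, 4, 5}): φ is false.
  1 (successors {2, 5}): φ is false.
  2 (successors {1, 3, 5}): φ is false.
  3 (successors {0, 2, 4}): φ is true.
  4 (successors {0, 3, 4, 5}): φ is false.
  5 (successors {0, 1, 2, 4}): φ is false.
For instance, at 3:
  At 3: Dia p is true, Box p is true, so Dia p and Box p is true.
    At 3: Dia p requires p at some successor in {0, 2, 4}.
      p holds at 0, so Dia p is true at 3.
    At 3: Box p requires p at every successor {0, 2, 4}.
      At 0: p is true.
      At 2: p is true.
      At 4: p is true.
    So Box p is true at 3.
Satisfying worlds: {3}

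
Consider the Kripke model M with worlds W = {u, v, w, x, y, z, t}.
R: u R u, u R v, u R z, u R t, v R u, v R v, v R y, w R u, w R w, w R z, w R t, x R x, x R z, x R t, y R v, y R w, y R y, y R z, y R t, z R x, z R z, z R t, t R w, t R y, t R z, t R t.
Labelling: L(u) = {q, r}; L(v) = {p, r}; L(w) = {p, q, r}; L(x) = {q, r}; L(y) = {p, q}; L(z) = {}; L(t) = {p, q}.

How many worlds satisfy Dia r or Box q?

7

Let φ = Dia r or Box q. Evaluate φ at each world:
  u (successors {u, v, z, t}): φ is true.
  v (successors {u, v, y}): φ is true.
  w (successors {u, w, z, t}): φ is true.
  x (successors {x, z, t}): φ is true.
  y (successors {v, w, y, z, t}): φ is true.
  z (successors {x, z, t}): φ is true.
  t (successors {w, y, z, t}): φ is true.
For instance, at x:
  At x: Dia r is true, Box q is false, so Dia r or Box q is true.
    At x: Dia r requires r at some successor in {x, z, t}.
      r holds at x, so Dia r is true at x.
    At x: Box q requires q at every successor {x, z, t}.
      q fails at z, so Box q is false at x.
Satisfying worlds: {u, v, w, x, y, z, t}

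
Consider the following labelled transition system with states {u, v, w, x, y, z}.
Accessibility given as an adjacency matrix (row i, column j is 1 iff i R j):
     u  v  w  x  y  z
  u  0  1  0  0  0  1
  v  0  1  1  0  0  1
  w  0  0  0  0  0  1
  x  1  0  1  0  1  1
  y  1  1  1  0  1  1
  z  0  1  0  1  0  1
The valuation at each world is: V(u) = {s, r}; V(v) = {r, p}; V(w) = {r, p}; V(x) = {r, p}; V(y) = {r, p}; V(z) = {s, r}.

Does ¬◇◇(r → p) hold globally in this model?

Let φ = ¬◇◇(r → p). Evaluate φ at each world:
  u (successors {v, z}): φ is false.
  v (successors {v, w, z}): φ is false.
  w (successors {z}): φ is false.
  x (successors {u, w, y, z}): φ is false.
  y (successors {u, v, w, y, z}): φ is false.
  z (successors {v, x, z}): φ is false.
Detail at u (counterexample):
  At u: ◇◇(r → p) is true, so ¬◇◇(r → p) is false.
    At u: ◇◇(r → p) requires ◇(r → p) at some successor in {v, z}.
      ◇(r → p) holds at v, so ◇◇(r → p) is true at u.

No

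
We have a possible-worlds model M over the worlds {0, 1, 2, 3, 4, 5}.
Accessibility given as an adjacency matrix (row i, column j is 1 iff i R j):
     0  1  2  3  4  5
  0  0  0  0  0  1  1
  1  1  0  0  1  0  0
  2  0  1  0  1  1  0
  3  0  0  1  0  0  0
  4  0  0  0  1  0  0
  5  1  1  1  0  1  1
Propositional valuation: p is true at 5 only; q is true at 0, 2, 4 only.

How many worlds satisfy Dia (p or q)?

5

Let φ = Dia (p or q). Evaluate φ at each world:
  0 (successors {4, 5}): φ is true.
  1 (successors {0, 3}): φ is true.
  2 (successors {1, 3, 4}): φ is true.
  3 (successors {2}): φ is true.
  4 (successors {3}): φ is false.
  5 (successors {0, 1, 2, 4, 5}): φ is true.
For instance, at 2:
  At 2: Dia (p or q) requires p or q at some successor in {1, 3, 4}.
    p or q holds at 4, so Dia (p or q) is true at 2.
Satisfying worlds: {0, 1, 2, 3, 5}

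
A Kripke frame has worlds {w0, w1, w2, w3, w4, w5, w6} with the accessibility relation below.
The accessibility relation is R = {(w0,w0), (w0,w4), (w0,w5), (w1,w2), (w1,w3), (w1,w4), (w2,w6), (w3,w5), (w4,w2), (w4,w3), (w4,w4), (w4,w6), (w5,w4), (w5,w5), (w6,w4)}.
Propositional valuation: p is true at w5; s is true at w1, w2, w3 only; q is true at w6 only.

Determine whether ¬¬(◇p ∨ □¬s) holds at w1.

At w1: ¬(◇p ∨ □¬s) is true, so ¬¬(◇p ∨ □¬s) is false.
  At w1: ◇p ∨ □¬s is false, so ¬(◇p ∨ □¬s) is true.
    At w1: ◇p is false, □¬s is false, so ◇p ∨ □¬s is false.
      At w1: ◇p requires p at some successor in {w2, w3, w4}.
        At w2: p is false.
        At w3: p is false.
        At w4: p is false.
      So ◇p is false at w1.
      At w1: □¬s requires ¬s at every successor {w2, w3, w4}.
        ¬s fails at w2, so □¬s is false at w1.

No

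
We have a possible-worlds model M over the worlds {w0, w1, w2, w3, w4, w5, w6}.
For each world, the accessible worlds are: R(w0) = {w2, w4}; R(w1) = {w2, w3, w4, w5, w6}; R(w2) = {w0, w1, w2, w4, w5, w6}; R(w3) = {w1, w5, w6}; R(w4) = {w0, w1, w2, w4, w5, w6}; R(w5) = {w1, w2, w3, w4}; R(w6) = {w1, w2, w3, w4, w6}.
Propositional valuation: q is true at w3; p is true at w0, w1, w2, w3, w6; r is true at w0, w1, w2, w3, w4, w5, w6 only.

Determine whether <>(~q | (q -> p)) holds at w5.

At w5: <>(~q | (q -> p)) requires ~q | (q -> p) at some successor in {w1, w2, w3, w4}.
  ~q | (q -> p) holds at w1, so <>(~q | (q -> p)) is true at w5.

Yes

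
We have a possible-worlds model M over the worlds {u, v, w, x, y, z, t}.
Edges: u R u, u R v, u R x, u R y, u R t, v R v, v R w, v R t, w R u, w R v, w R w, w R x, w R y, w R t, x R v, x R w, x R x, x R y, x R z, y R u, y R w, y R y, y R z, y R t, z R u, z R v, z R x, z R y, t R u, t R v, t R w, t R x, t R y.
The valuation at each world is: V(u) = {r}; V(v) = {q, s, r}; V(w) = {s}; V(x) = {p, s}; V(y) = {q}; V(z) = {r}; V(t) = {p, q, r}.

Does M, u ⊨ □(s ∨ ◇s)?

Recall that □ψ holds at a world iff ψ holds at every accessible world, and ◇ψ holds iff ψ holds at some accessible world.
At u: □(s ∨ ◇s) requires s ∨ ◇s at every successor {u, v, x, y, t}.
  At u: s ∨ ◇s is true.
  At v: s ∨ ◇s is true.
  At x: s ∨ ◇s is true.
  At y: s ∨ ◇s is true.
  At t: s ∨ ◇s is true.
So □(s ∨ ◇s) is true at u.

Yes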